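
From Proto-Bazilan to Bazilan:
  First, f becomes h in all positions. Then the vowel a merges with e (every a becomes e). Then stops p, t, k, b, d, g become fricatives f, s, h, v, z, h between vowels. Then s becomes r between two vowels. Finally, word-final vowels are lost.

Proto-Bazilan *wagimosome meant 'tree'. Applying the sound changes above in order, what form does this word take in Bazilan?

wehimorom

Bazilan: *wagimosome
  wagimosome (rule 1 does not apply)
  wagimosome → wegimosome   [vowel merger]
  wegimosome → wehimosome   [intervocalic lenition]
  wehimosome → wehimorome   [rhotacism]
  wehimorome → wehimorom   [apocope]
  giving Bazilan wehimorom.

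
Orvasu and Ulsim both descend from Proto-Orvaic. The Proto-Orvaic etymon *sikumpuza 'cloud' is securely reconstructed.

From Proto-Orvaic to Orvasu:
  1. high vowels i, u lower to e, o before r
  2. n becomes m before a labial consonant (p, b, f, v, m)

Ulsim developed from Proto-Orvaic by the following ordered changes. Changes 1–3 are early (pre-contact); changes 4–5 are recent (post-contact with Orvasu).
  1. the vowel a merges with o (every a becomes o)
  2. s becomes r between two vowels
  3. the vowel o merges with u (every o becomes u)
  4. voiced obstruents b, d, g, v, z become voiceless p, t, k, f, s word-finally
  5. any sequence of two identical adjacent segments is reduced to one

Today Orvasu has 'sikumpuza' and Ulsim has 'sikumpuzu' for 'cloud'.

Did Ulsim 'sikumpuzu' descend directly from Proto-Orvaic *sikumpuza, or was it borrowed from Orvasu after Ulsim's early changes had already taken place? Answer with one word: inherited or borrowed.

inherited

If inherited, *sikumpuza would pass through all of Ulsim's changes:
Ulsim: *sikumpuza
  sikumpuza → sikumpuzo   [vowel merger]
  sikumpuzo (rule 2 does not apply)
  sikumpuzo → sikumpuzu   [vowel merger]
  sikumpuzu (rule 4 does not apply)
  sikumpuzu (rule 5 does not apply)
  giving Ulsim sikumpuzu.
If borrowed from Orvasu 'sikumpuza' after the early changes, it would undergo only the recent ones:
  rule 4 (final devoicing): no change (sikumpuza)
  rule 5 (degemination): no change (sikumpuza)
  ⇒ as a loan: sikumpuza
Ulsim 'sikumpuzu' matches the inherited outcome exactly, so it is an inherited cognate, not a loan.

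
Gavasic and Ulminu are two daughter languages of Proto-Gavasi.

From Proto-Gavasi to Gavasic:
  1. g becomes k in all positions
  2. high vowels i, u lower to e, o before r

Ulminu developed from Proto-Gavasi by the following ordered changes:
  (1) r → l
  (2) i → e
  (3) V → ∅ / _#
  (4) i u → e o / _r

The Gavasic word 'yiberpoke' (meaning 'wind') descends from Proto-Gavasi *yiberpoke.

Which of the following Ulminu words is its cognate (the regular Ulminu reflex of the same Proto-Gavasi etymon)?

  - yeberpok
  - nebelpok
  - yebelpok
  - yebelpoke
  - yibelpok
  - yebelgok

yebelpok

Ulminu: start from *yiberpoke.
  rule 1 (unconditioned shift): yiberpoke → yibelpoke
  rule 2 (vowel merger): yibelpoke → yebelpoke
  rule 3 (apocope): yebelpoke → yebelpok
  rule 4: no change — yebelpok
  ⇒ Ulminu yebelpok
Only 'yebelpok' matches the regular Ulminu development of *yiberpoke.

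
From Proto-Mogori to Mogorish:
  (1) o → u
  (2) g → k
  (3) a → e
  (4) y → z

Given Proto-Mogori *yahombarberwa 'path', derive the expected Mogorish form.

zehumberberwe

Mogorish: *yahombarberwa > yahumbarberwa > yehumberberwe > zehumberberwe  (by vowel merger, vowel merger, unconditioned shift)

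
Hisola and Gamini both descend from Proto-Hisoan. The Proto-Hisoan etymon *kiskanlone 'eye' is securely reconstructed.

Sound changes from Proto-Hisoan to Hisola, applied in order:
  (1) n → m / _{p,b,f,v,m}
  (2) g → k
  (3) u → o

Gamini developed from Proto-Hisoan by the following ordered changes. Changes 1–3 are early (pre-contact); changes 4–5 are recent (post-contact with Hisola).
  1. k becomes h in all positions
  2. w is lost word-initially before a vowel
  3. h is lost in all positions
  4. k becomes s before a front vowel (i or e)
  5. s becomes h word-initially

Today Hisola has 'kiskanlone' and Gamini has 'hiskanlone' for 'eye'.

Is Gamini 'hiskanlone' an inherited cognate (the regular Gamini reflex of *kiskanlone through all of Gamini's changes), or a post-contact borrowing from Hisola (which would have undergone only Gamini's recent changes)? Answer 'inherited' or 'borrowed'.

borrowed

If inherited, *kiskanlone would pass through all of Gamini's changes:
Gamini: *kiskanlone > hishanlone > isanlone  (by unconditioned shift, h-loss)
If borrowed from Hisola 'kiskanlone' after the early changes, it would undergo only the recent ones:
  rule 4 (palatalisation): kiskanlone → siskanlone
  rule 5 (debuccalisation): siskanlone → hiskanlone
  ⇒ as a loan: hiskanlone
Gamini 'hiskanlone' matches the loan outcome 'hiskanlone', not the inherited 'isanlone' — it skipped the early Gamini changes, so it was borrowed from Hisola.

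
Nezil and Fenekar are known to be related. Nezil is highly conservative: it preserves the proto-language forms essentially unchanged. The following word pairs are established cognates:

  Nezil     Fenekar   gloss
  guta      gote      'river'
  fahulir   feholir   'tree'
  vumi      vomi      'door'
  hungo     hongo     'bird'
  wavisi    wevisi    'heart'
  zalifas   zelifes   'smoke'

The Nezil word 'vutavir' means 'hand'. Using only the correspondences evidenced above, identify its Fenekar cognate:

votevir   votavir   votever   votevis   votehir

guta ~ gote, fahulir ~ feholir — Nezil u corresponds to Fenekar o after a consonant, before a consonant other than r, m, n, p, b, f, v.
wavisi ~ wevisi — Nezil a corresponds to Fenekar e after a consonant, before a labial obstruent.
Applying these to Nezil 'vutavir':
  vutavir → votavir   (u→o after a consonant, before a consonant other than r, m, n, p, b, f, v)
  votavir → votevir   (a→e after a consonant, before a labial obstruent)
So the Fenekar cognate is 'votevir'.

votevir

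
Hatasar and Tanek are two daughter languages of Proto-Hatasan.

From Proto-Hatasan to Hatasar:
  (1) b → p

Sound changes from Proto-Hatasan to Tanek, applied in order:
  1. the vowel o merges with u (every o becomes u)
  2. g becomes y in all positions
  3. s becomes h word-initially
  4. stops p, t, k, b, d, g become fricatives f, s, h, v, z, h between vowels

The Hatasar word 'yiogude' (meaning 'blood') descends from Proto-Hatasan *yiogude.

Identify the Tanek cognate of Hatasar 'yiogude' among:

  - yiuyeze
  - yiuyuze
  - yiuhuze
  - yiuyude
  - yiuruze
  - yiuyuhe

yiuyuze

Tanek: start from *yiogude.
  rule 1 (vowel merger): yiogude → yiugude
  rule 2 (unconditioned shift): yiugude → yiuyude
  rule 3: no change — yiuyude
  rule 4 (intervocalic lenition): yiuyude → yiuyuze
  ⇒ Tanek yiuyuze
Only 'yiuyuze' matches the regular Tanek development of *yiogude.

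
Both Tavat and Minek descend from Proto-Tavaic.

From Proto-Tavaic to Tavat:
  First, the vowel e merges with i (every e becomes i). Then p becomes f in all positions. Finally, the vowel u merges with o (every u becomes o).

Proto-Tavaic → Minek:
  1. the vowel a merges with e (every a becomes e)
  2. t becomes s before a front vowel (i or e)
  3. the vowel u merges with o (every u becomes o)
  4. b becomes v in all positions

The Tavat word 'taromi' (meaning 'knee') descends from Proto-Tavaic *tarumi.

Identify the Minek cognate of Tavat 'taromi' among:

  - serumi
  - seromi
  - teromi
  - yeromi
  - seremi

Minek: *tarumi > terumi > serumi > seromi  (by vowel merger, palatalisation, vowel merger)

seromi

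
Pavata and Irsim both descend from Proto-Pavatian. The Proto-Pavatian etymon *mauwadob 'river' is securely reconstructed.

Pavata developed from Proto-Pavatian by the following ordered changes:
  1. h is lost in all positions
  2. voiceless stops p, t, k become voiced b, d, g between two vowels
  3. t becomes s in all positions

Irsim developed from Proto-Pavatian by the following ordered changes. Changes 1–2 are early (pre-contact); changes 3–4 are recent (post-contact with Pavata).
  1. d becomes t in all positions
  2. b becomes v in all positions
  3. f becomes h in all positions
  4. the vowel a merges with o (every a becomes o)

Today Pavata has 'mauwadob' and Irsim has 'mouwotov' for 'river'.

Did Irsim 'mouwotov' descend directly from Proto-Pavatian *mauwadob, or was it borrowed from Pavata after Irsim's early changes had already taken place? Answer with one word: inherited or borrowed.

inherited

If inherited, *mauwadob would pass through all of Irsim's changes:
Irsim: start from *mauwadob.
  rule 1 (unconditioned shift): mauwadob → mauwatob
  rule 2 (unconditioned shift): mauwatob → mauwatov
  rule 3: no change — mauwatov
  rule 4 (vowel merger): mauwatov → mouwotov
  ⇒ Irsim mouwotov
If borrowed from Pavata 'mauwadob' after the early changes, it would undergo only the recent ones:
  rule 3 (unconditioned shift): no change (mauwadob)
  rule 4 (vowel merger): mauwadob → mouwodob
  ⇒ as a loan: mouwodob
Irsim 'mouwotov' matches the inherited outcome exactly, so it is an inherited cognate, not a loan.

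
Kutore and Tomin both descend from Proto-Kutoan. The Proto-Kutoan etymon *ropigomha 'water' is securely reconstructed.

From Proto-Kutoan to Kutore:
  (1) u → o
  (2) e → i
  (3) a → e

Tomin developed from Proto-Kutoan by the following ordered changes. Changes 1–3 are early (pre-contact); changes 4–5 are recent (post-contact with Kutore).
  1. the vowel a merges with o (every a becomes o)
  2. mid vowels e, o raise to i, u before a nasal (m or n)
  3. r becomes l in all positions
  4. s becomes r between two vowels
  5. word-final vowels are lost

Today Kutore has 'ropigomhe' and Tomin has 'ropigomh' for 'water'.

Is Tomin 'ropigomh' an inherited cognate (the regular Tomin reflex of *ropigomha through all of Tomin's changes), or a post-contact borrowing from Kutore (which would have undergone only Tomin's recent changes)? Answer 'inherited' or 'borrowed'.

borrowed

If inherited, *ropigomha would pass through all of Tomin's changes:
Tomin: start from *ropigomha.
  rule 1 (vowel merger): ropigomha → ropigomho
  rule 2 (pre-nasal raising): ropigomho → ropigumho
  rule 3 (unconditioned shift): ropigumho → lopigumho
  rule 4: no change — lopigumho
  rule 5 (apocope): lopigumho → lopigumh
  ⇒ Tomin lopigumh
If borrowed from Kutore 'ropigomhe' after the early changes, it would undergo only the recent ones:
  rule 4 (rhotacism): no change (ropigomhe)
  rule 5 (apocope): ropigomhe → ropigomh
  ⇒ as a loan: ropigomh
Tomin 'ropigomh' matches the loan outcome 'ropigomh', not the inherited 'lopigumh' — it skipped the early Tomin changes, so it was borrowed from Kutore.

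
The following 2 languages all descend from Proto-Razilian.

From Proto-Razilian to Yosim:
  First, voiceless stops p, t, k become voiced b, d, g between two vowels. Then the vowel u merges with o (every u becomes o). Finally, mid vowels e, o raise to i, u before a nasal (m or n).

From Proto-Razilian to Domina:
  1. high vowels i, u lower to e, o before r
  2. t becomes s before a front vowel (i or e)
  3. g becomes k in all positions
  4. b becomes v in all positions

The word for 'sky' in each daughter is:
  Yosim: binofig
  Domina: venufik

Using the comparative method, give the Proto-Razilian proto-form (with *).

Position 2: Yosim has i, Domina has e. Taking the neighbouring segments as reconstructed: Yosim i could go back to *e or *i; Domina e can only go back to *e — the one source consistent with every daughter is *e.
Position 1: Yosim has b, Domina has v. Taking the neighbouring segments as reconstructed: Yosim b can only go back to *b; Domina v could go back to *b or *v — the one source consistent with every daughter is *b.
Position 7: Yosim has g, Domina has k. Taking the neighbouring segments as reconstructed: Yosim g can only go back to *g; Domina k could go back to *k or *g — the one source consistent with every daughter is *g.
This points to *benufig. Verify forward in each daughter:
Yosim: *benufig > benofig > binofig  (by vowel merger, pre-nasal raising)
Domina: *benufig > benufik > venufik  (by unconditioned shift, unconditioned shift)
Only *benufig yields all of Yosim binofig, Domina venufik.

*benufig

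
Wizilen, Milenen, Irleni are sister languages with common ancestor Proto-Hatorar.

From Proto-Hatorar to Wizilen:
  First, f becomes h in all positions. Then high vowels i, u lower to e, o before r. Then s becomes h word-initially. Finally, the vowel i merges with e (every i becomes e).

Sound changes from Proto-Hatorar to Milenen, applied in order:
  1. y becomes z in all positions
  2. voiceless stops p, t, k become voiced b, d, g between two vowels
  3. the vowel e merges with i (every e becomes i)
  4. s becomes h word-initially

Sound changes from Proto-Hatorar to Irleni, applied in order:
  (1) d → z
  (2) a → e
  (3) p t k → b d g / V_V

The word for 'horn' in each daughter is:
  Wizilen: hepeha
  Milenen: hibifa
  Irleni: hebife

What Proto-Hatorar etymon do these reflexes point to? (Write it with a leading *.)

Position 3: Wizilen has p, Milenen has b, Irleni has b. Wizilen preserves p here (none of its changes turn any other segment into p), so the proto-segment is *p.
Position 6: Wizilen has a, Milenen has a, Irleni has e. Wizilen preserves a here (none of its changes turn any other segment into a), so the proto-segment is *a.
This points to *hepifa. Verify forward in each daughter:
Wizilen: start from *hepifa.
  rule 1 (unconditioned shift): hepifa → hepiha
  rule 2: no change — hepiha
  rule 3: no change — hepiha
  rule 4 (vowel merger): hepiha → hepeha
  ⇒ Wizilen hepeha
Milenen: *hepifa > hebifa > hibifa  (by intervocalic voicing, vowel merger)
Irleni: *hepifa > hepife > hebife  (by vowel merger, intervocalic voicing)
*hepifa is the unique common source.

*hepifa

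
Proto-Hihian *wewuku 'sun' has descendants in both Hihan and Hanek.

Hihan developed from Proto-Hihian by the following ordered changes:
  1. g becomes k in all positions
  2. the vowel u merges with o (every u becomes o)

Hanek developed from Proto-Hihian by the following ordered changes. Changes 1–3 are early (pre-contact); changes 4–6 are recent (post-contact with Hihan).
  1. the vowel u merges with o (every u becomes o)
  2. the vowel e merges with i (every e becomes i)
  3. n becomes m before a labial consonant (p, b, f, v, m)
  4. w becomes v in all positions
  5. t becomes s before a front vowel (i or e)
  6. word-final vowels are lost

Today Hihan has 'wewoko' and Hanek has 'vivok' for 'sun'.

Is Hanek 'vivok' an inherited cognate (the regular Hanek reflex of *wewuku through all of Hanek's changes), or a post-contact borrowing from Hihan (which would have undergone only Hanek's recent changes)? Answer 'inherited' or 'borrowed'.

If inherited, *wewuku would pass through all of Hanek's changes:
Hanek: *wewuku
  wewuku → wewoko   [vowel merger]
  wewoko → wiwoko   [vowel merger]
  wiwoko (rule 3 does not apply)
  wiwoko → vivoko   [unconditioned shift]
  vivoko (rule 5 does not apply)
  vivoko → vivok   [apocope]
  giving Hanek vivok.
If borrowed from Hihan 'wewoko' after the early changes, it would undergo only the recent ones:
  rule 4 (unconditioned shift): wewoko → vevoko
  rule 5 (palatalisation): no change (vevoko)
  rule 6 (apocope): vevoko → vevok
  ⇒ as a loan: vevok
Hanek 'vivok' matches the inherited outcome exactly, so it is an inherited cognate, not a loan.

inherited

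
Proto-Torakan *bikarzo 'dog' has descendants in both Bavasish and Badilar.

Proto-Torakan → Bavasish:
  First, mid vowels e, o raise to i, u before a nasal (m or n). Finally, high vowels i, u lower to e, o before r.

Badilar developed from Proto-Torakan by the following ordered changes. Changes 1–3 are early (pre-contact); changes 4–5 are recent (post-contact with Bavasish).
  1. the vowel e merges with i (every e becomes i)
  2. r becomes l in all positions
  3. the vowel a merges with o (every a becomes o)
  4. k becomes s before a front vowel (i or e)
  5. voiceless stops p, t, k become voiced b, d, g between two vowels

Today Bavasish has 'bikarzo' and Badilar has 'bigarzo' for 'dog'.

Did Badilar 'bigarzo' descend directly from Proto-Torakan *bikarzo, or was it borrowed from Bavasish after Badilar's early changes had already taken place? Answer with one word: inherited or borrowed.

If inherited, *bikarzo would pass through all of Badilar's changes:
Badilar: *bikarzo
  bikarzo (rule 1 does not apply)
  bikarzo → bikalzo   [unconditioned shift]
  bikalzo → bikolzo   [vowel merger]
  bikolzo (rule 4 does not apply)
  bikolzo → bigolzo   [intervocalic voicing]
  giving Badilar bigolzo.
If borrowed from Bavasish 'bikarzo' after the early changes, it would undergo only the recent ones:
  rule 4 (palatalisation): no change (bikarzo)
  rule 5 (intervocalic voicing): bikarzo → bigarzo
  ⇒ as a loan: bigarzo
Badilar 'bigarzo' matches the loan outcome 'bigarzo', not the inherited 'bigolzo' — it skipped the early Badilar changes, so it was borrowed from Bavasish.

borrowed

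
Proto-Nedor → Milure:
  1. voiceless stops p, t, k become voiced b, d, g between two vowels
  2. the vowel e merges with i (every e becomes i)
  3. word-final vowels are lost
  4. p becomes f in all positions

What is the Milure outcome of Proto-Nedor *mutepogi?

mudibog

Milure: *mutepogi > mudebogi > mudibogi > mudibog  (by intervocalic voicing, vowel merger, apocope)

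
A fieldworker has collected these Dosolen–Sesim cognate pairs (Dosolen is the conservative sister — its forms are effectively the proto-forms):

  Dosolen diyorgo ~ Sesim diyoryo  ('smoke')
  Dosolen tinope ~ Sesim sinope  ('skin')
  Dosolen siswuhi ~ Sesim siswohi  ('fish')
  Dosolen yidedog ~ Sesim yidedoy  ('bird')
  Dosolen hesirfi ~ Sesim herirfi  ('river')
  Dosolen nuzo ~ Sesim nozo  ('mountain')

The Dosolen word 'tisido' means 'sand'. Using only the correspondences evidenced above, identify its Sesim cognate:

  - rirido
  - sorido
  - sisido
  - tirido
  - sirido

sirido

tinope ~ sinope — Dosolen t corresponds to Sesim s word-initially before a front vowel.
hesirfi ~ herirfi — Dosolen s corresponds to Sesim r between vowels (before a front vowel).
Applying these to Dosolen 'tisido':
  tisido → sisido   (t→s word-initially before a front vowel)
  sisido → sirido   (s→r between vowels (before a front vowel))
So the Sesim cognate is 'sirido'.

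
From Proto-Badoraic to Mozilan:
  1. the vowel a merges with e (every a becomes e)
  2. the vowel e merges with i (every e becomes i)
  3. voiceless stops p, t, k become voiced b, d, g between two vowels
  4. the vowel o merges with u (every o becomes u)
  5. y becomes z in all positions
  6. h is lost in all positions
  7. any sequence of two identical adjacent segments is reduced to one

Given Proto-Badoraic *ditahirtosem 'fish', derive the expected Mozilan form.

didirtusim

Mozilan: *ditahirtosem
  ditahirtosem → ditehirtosem   [vowel merger]
  ditehirtosem → ditihirtosim   [vowel merger]
  ditihirtosim → didihirtosim   [intervocalic voicing]
  didihirtosim → didihirtusim   [vowel merger]
  didihirtusim (rule 5 does not apply)
  didihirtusim → didiirtusim   [h-loss]
  didiirtusim → didirtusim   [degemination]
  giving Mozilan didirtusim.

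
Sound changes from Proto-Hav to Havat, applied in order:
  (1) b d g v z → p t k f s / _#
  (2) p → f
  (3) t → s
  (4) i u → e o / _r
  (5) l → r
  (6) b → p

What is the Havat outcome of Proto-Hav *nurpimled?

norfimres

Havat: *nurpimled > nurpimlet > nurfimlet > nurfimles > norfimles > norfimres  (by final devoicing, unconditioned shift, unconditioned shift, pre-rhotic lowering, unconditioned shift)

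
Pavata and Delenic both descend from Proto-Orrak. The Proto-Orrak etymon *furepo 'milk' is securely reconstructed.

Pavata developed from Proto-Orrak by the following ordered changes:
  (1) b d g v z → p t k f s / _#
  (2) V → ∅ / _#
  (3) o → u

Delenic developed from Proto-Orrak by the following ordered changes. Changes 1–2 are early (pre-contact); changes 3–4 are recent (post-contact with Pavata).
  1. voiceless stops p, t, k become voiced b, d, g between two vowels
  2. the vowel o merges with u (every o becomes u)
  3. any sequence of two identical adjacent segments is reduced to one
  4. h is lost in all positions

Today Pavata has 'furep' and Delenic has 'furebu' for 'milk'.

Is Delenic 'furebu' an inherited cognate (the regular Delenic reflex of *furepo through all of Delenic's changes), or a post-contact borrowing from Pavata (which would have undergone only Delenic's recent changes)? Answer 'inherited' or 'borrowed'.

If inherited, *furepo would pass through all of Delenic's changes:
Delenic: *furepo
  furepo → furebo   [intervocalic voicing]
  furebo → furebu   [vowel merger]
  furebu (rule 3 does not apply)
  furebu (rule 4 does not apply)
  giving Delenic furebu.
If borrowed from Pavata 'furep' after the early changes, it would undergo only the recent ones:
  rule 3 (degemination): no change (furep)
  rule 4 (h-loss): no change (furep)
  ⇒ as a loan: furep
Delenic 'furebu' matches the inherited outcome exactly, so it is an inherited cognate, not a loan.

inherited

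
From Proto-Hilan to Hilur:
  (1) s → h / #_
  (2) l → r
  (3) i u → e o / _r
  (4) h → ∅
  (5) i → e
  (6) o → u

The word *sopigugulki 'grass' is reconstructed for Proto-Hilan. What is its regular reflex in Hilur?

Hilur: *sopigugulki
  sopigugulki → hopigugulki   [debuccalisation]
  hopigugulki → hopigugurki   [unconditioned shift]
  hopigugurki → hopigugorki   [pre-rhotic lowering]
  hopigugorki → opigugorki   [h-loss]
  opigugorki → opegugorke   [vowel merger]
  opegugorke → upegugurke   [vowel merger]
  giving Hilur upegugurke.

upegugurke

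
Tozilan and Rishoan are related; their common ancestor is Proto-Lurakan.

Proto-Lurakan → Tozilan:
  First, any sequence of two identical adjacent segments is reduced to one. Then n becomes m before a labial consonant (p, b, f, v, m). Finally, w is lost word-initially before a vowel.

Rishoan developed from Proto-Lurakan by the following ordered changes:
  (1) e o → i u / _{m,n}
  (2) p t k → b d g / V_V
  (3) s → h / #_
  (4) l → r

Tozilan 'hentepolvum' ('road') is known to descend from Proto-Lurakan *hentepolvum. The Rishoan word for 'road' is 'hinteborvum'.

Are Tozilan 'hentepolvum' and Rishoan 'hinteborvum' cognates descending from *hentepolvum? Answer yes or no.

Derive the expected Rishoan reflex of *hentepolvum:
Rishoan: *hentepolvum > hintepolvum > hintebolvum > hinteborvum  (by pre-nasal raising, intervocalic voicing, unconditioned shift)
Rishoan 'hinteborvum' matches the regular reflex exactly, so the pair is cognate.

yes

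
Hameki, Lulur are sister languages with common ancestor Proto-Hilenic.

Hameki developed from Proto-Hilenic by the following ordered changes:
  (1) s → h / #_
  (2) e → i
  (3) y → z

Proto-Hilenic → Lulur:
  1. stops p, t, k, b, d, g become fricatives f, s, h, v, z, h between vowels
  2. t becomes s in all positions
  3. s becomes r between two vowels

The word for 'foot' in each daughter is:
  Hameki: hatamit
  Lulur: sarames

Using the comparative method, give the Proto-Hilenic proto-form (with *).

Position 1: Hameki has h, Lulur has s. Taking the neighbouring segments as reconstructed: Hameki h could go back to *s or *h; Lulur s could go back to *t or *s — the one source consistent with every daughter is *s.
Position 7: Hameki has t, Lulur has s. Hameki preserves t here (none of its changes turn any other segment into t), so the proto-segment is *t.
This points to *satamet. Verify forward in each daughter:
Hameki: *satamet > hatamet > hatamit  (by debuccalisation, vowel merger)
Lulur: start from *satamet.
  rule 1 (intervocalic lenition): satamet → sasamet
  rule 2 (unconditioned shift): sasamet → sasames
  rule 3 (rhotacism): sasames → sarames
  ⇒ Lulur sarames
Only *satamet yields all of Hameki hatamit, Lulur sarames.

*satamet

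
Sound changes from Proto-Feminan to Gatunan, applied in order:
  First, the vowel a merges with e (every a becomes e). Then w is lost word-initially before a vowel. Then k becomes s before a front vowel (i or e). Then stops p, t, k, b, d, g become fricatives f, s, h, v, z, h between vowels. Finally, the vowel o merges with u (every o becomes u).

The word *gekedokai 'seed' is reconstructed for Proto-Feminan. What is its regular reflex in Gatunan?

Gatunan: start from *gekedokai.
  rule 1 (vowel merger): gekedokai → gekedokei
  rule 2: no change — gekedokei
  rule 3 (palatalisation): gekedokei → gesedosei
  rule 4 (intervocalic lenition): gesedosei → gesezosei
  rule 5 (vowel merger): gesezosei → gesezusei
  ⇒ Gatunan gesezusei

gesezusei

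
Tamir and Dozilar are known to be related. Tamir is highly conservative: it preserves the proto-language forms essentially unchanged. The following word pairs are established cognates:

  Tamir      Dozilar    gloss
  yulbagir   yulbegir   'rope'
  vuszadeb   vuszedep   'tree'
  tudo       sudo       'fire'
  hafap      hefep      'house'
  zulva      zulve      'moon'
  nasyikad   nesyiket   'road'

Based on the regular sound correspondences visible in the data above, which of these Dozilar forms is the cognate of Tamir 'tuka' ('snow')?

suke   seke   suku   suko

suke

tudo ~ sudo — Tamir t corresponds to Dozilar s word-initially before a back vowel.
zulva ~ zulve — Tamir a corresponds to Dozilar e word-finally.
Applying these to Tamir 'tuka':
  tuka → suka   (t→s word-initially before a back vowel)
  suka → suke   (a→e word-finally)
So the Dozilar cognate is 'suke'.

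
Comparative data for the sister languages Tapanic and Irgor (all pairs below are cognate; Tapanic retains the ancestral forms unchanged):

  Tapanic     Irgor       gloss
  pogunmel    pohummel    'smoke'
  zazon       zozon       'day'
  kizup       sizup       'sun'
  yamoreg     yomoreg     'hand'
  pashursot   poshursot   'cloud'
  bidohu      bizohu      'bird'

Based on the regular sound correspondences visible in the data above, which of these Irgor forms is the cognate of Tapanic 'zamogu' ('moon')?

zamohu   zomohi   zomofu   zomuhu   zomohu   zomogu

zomohu

yamoreg ~ yomoreg — Tapanic a corresponds to Irgor o after a consonant, before a nasal.
pogunmel ~ pohummel — Tapanic g corresponds to Irgor h between vowels (before a back vowel).
Applying these to Tapanic 'zamogu':
  zamogu → zomogu   (a→o after a consonant, before a nasal)
  zomogu → zomohu   (g→h between vowels (before a back vowel))
So the Irgor cognate is 'zomohu'.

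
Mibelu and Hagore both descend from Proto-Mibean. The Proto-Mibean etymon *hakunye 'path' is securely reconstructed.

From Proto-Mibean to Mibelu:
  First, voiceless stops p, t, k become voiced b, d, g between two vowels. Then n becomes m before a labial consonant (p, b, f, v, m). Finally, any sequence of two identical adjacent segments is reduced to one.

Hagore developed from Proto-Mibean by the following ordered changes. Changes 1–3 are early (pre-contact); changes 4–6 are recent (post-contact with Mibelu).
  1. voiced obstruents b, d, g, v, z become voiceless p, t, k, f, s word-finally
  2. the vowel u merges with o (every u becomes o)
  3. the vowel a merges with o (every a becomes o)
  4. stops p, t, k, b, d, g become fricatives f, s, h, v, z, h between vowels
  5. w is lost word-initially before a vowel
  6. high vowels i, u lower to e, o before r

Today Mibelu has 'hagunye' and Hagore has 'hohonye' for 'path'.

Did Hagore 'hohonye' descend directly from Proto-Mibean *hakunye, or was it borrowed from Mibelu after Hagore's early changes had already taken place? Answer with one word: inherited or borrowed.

If inherited, *hakunye would pass through all of Hagore's changes:
Hagore: *hakunye
  hakunye (rule 1 does not apply)
  hakunye → hakonye   [vowel merger]
  hakonye → hokonye   [vowel merger]
  hokonye → hohonye   [intervocalic lenition]
  hohonye (rule 5 does not apply)
  hohonye (rule 6 does not apply)
  giving Hagore hohonye.
If borrowed from Mibelu 'hagunye' after the early changes, it would undergo only the recent ones:
  rule 4 (intervocalic lenition): hagunye → hahunye
  rule 5 (glide loss): no change (hahunye)
  rule 6 (pre-rhotic lowering): no change (hahunye)
  ⇒ as a loan: hahunye
Hagore 'hohonye' matches the inherited outcome exactly, so it is an inherited cognate, not a loan.

inherited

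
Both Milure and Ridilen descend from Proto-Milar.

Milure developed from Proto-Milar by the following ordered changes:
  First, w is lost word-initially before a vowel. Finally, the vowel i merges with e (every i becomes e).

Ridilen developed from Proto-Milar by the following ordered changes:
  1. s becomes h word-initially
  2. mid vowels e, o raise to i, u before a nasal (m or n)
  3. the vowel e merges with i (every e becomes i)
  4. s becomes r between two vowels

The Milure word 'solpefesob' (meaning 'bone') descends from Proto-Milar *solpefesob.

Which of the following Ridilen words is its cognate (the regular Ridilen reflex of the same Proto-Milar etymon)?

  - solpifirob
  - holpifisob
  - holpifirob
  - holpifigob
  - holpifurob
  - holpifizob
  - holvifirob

Ridilen: start from *solpefesob.
  rule 1 (debuccalisation): solpefesob → holpefesob
  rule 2: no change — holpefesob
  rule 3 (vowel merger): holpefesob → holpifisob
  rule 4 (rhotacism): holpifisob → holpifirob
  ⇒ Ridilen holpifirob
Among the options, 'holpifirob' alone shows every Ridilen change applied in order.

holpifirob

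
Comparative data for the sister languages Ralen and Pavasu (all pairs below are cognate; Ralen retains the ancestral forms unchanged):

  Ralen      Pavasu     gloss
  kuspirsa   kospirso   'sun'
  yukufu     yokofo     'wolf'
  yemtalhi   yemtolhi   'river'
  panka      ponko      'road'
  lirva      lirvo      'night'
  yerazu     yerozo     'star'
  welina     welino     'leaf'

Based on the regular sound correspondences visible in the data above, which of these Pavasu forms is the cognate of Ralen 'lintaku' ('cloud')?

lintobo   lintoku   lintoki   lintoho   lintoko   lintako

yemtalhi ~ yemtolhi, yerazu ~ yerozo — Ralen a corresponds to Pavasu o after a consonant, before a consonant other than r, m, n, p, b, f, v.
yukufu ~ yokofo, yerazu ~ yerozo — Ralen u corresponds to Pavasu o word-finally.
Applying these to Ralen 'lintaku':
  lintaku → lintoku   (a→o after a consonant, before a consonant other than r, m, n, p, b, f, v)
  lintoku → lintoko   (u→o word-finally)
So the Pavasu cognate is 'lintoko'.

lintoko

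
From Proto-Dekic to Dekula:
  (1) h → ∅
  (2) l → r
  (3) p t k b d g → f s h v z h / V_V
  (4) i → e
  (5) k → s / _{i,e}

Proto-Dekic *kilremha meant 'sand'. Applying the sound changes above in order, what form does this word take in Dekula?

Dekula: *kilremha
  kilremha → kilrema   [h-loss]
  kilrema → kirrema   [unconditioned shift]
  kirrema (rule 3 does not apply)
  kirrema → kerrema   [vowel merger]
  kerrema → serrema   [palatalisation]
  giving Dekula serrema.

serrema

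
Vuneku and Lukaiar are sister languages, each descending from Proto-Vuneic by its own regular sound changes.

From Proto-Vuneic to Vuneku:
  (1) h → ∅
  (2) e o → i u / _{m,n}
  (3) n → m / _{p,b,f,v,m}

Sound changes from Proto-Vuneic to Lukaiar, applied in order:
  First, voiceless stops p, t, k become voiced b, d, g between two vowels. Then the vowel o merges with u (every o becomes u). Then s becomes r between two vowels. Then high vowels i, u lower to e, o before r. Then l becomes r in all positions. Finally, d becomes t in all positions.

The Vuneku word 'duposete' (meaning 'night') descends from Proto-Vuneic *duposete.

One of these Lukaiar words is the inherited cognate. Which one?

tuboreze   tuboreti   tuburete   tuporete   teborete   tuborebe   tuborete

tuborete

Lukaiar: *duposete
  duposete → dubosede   [intervocalic voicing]
  dubosede → dubusede   [vowel merger]
  dubusede → duburede   [rhotacism]
  duburede → duborede   [pre-rhotic lowering]
  duborede (rule 5 does not apply)
  duborede → tuborete   [unconditioned shift]
  giving Lukaiar tuborete.
Only 'tuborete' matches the regular Lukaiar development of *duposete.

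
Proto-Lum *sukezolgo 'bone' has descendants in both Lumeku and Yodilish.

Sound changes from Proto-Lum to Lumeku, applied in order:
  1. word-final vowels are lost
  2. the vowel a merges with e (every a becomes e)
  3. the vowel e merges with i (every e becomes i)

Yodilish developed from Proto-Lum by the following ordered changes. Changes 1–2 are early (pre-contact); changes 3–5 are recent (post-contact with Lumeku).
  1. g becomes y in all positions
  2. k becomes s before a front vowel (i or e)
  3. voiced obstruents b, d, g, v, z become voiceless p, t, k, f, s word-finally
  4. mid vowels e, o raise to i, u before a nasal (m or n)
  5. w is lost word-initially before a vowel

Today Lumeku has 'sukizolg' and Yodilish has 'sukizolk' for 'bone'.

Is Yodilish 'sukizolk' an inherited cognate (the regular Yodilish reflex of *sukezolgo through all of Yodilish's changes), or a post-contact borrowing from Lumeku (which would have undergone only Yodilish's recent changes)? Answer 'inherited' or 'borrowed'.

borrowed

If inherited, *sukezolgo would pass through all of Yodilish's changes:
Yodilish: start from *sukezolgo.
  rule 1 (unconditioned shift): sukezolgo → sukezolyo
  rule 2 (palatalisation): sukezolyo → susezolyo
  rule 3: no change — susezolyo
  rule 4: no change — susezolyo
  rule 5: no change — susezolyo
  ⇒ Yodilish susezolyo
If borrowed from Lumeku 'sukizolg' after the early changes, it would undergo only the recent ones:
  rule 3 (final devoicing): sukizolg → sukizolk
  rule 4 (pre-nasal raising): no change (sukizolk)
  rule 5 (glide loss): no change (sukizolk)
  ⇒ as a loan: sukizolk
Yodilish 'sukizolk' matches the loan outcome 'sukizolk', not the inherited 'susezolyo' — it skipped the early Yodilish changes, so it was borrowed from Lumeku.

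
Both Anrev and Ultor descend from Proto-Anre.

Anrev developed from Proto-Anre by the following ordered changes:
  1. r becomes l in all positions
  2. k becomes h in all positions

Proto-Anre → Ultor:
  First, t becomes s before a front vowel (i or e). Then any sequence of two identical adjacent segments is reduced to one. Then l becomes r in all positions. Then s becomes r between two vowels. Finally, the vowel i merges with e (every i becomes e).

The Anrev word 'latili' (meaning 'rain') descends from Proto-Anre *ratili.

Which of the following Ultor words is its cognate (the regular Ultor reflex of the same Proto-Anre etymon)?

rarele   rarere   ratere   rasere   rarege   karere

Ultor: *ratili
  ratili → rasili   [palatalisation]
  rasili (rule 2 does not apply)
  rasili → rasiri   [unconditioned shift]
  rasiri → rariri   [rhotacism]
  rariri → rarere   [vowel merger]
  giving Ultor rarere.
The other candidates each miss or misapply at least one Ultor change.

rarere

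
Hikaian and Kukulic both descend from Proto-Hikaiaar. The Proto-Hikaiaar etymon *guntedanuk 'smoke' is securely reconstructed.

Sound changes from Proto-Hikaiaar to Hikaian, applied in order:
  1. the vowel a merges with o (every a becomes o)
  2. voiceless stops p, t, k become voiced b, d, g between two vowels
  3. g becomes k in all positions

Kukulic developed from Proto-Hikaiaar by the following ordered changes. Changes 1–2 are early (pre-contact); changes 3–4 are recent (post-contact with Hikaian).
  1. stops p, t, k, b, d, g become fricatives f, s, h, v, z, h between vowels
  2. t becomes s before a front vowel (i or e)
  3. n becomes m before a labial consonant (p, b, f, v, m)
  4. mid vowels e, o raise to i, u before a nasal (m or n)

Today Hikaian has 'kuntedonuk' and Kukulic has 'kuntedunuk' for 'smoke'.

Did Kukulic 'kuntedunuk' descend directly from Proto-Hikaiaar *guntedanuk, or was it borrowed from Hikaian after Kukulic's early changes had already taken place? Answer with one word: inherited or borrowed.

borrowed

If inherited, *guntedanuk would pass through all of Kukulic's changes:
Kukulic: *guntedanuk
  guntedanuk → guntezanuk   [intervocalic lenition]
  guntezanuk → gunsezanuk   [palatalisation]
  gunsezanuk (rule 3 does not apply)
  gunsezanuk (rule 4 does not apply)
  giving Kukulic gunsezanuk.
If borrowed from Hikaian 'kuntedonuk' after the early changes, it would undergo only the recent ones:
  rule 3 (nasal place assimilation): no change (kuntedonuk)
  rule 4 (pre-nasal raising): kuntedonuk → kuntedunuk
  ⇒ as a loan: kuntedunuk
Kukulic 'kuntedunuk' matches the loan outcome 'kuntedunuk', not the inherited 'gunsezanuk' — it skipped the early Kukulic changes, so it was borrowed from Hikaian.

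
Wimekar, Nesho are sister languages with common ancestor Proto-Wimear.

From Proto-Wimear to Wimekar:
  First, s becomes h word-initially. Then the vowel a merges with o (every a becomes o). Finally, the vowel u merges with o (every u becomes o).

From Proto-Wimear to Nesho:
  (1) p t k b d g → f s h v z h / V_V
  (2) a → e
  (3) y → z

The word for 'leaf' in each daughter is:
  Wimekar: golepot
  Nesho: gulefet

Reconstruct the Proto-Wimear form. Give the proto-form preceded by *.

Position 6: Wimekar has o, Nesho has e. Taking the neighbouring segments as reconstructed: Wimekar o could go back to *a or *o or *u; Nesho e could go back to *a or *e — the one source consistent with every daughter is *a.
Position 2: Wimekar has o, Nesho has u. Nesho preserves u here (none of its changes turn any other segment into u), so the proto-segment is *u.
Verify the candidate proto-form against each daughter:
Wimekar: *gulepat > gulepot > golepot  (by vowel merger, vowel merger)
Nesho: start from *gulepat.
  rule 1 (intervocalic lenition): gulepat → gulefat
  rule 2 (vowel merger): gulefat → gulefet
  rule 3: no change — gulefet
  ⇒ Nesho gulefet
Only *gulepat yields all of Wimekar golepot, Nesho gulefet.

*gulepat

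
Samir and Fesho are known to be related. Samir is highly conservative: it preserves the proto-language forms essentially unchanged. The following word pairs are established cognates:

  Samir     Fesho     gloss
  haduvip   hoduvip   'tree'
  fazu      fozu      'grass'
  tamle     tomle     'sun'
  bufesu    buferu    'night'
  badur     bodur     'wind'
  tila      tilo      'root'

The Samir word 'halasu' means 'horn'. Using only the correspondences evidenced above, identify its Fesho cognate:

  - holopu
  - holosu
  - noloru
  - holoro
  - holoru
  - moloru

holoru

haduvip ~ hoduvip, fazu ~ fozu — Samir a corresponds to Fesho o after a consonant, before a consonant other than r, m, n, p, b, f, v.
bufesu ~ buferu — Samir s corresponds to Fesho r between vowels (before a back vowel).
Applying these to Samir 'halasu':
  halasu → holasu   (a→o after a consonant, before a consonant other than r, m, n, p, b, f, v)
  holasu → holosu   (a→o after a consonant, before a consonant other than r, m, n, p, b, f, v)
  holosu → holoru   (s→r between vowels (before a back vowel))
So the Fesho cognate is 'holoru'.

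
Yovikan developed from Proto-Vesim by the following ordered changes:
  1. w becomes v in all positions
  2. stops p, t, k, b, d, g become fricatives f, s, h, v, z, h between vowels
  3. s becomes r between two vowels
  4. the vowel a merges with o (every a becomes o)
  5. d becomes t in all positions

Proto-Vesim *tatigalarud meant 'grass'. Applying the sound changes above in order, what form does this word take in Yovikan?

toriholorut

Yovikan: *tatigalarud
  tatigalarud (rule 1 does not apply)
  tatigalarud → tasihalarud   [intervocalic lenition]
  tasihalarud → tarihalarud   [rhotacism]
  tarihalarud → toriholorud   [vowel merger]
  toriholorud → toriholorut   [unconditioned shift]
  giving Yovikan toriholorut.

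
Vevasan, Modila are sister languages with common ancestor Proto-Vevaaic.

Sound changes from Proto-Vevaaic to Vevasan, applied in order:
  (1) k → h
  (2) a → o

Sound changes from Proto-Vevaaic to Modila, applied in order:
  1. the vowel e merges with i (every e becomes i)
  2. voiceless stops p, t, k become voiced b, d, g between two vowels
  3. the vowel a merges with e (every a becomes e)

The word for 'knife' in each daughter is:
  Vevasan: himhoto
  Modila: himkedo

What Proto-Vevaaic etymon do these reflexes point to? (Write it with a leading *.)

*himkato

Position 4: Vevasan has h, Modila has k. Modila preserves k here (none of its changes turn any other segment into k), so the proto-segment is *k.
Position 5: Vevasan has o, Modila has e. In Modila, e can only continue *a, so the proto-segment is *a.
Position 6: Vevasan has t, Modila has d. Vevasan preserves t here (none of its changes turn any other segment into t), so the proto-segment is *t.
This points to *himkato. Verify forward in each daughter:
Vevasan: *himkato
  himkato → himhato   [unconditioned shift]
  himhato → himhoto   [vowel merger]
  giving Vevasan himhoto.
Modila: *himkato > himkado > himkedo  (by intervocalic voicing, vowel merger)
*himkato is the unique common source.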